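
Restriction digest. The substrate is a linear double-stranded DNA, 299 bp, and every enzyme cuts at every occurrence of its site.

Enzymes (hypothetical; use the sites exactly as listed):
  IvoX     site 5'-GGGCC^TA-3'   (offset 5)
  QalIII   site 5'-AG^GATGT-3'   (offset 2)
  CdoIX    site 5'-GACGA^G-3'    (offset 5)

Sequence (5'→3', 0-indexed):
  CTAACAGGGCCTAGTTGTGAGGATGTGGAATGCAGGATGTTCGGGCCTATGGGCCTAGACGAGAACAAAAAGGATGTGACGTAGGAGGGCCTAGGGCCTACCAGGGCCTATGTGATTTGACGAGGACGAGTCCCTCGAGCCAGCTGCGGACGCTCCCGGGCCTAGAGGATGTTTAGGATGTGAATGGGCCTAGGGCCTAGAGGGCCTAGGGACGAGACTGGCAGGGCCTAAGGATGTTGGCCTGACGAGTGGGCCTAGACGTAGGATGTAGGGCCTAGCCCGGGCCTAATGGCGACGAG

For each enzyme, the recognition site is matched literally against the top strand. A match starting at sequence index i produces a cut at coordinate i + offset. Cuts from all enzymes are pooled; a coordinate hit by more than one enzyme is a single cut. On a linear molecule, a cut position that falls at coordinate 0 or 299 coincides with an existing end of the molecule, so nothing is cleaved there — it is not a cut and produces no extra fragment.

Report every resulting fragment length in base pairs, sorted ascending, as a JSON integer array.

[1,4,5,6,7,7,7,7,8,9,9,9,9,10,10,10,11,11,11,12,12,13,14,14,15,16,19,33]

Scan for sites:
  IvoX (GGGCCTA, off=5): starts [6, 42, 50, 86, 93, 103, 157, 185, 192, 201, 223, 250, 270, 281] → cuts [11, 47, 55, 91, 98, 108, 162, 190, 197, 206, 228, 255, 275, 286]
  QalIII (AGGATGT, off=2): starts [19, 33, 70, 165, 174, 230, 262] → cuts [21, 35, 72, 167, 176, 232, 264]
  CdoIX (GACGAG, off=5): starts [57, 118, 124, 210, 243, 293] → cuts [62, 123, 129, 215, 248, 298]

All cut coordinates (distinct, sorted): [11, 21, 35, 47, 55, 62, 72, 91, 98, 108, 123, 129, 162, 167, 176, 190, 197, 206, 215, 228, 232, 248, 255, 264, 275, 286, 298]

Fragments:
  [0,11): 11 bp
  [11,21): 10 bp
  [21,35): 14 bp
  [35,47): 12 bp
  [47,55): 8 bp
  [55,62): 7 bp
  [62,72): 10 bp
  [72,91): 19 bp
  [91,98): 7 bp
  [98,108): 10 bp
  [108,123): 15 bp
  [123,129): 6 bp
  [129,162): 33 bp
  [162,167): 5 bp
  [167,176): 9 bp
  [176,190): 14 bp
  [190,197): 7 bp
  [197,206): 9 bp
  [206,215): 9 bp
  [215,228): 13 bp
  [228,232): 4 bp
  [232,248): 16 bp
  [248,255): 7 bp
  [255,264): 9 bp
  [264,275): 11 bp
  [275,286): 11 bp
  [286,298): 12 bp
  [298,299): 1 bp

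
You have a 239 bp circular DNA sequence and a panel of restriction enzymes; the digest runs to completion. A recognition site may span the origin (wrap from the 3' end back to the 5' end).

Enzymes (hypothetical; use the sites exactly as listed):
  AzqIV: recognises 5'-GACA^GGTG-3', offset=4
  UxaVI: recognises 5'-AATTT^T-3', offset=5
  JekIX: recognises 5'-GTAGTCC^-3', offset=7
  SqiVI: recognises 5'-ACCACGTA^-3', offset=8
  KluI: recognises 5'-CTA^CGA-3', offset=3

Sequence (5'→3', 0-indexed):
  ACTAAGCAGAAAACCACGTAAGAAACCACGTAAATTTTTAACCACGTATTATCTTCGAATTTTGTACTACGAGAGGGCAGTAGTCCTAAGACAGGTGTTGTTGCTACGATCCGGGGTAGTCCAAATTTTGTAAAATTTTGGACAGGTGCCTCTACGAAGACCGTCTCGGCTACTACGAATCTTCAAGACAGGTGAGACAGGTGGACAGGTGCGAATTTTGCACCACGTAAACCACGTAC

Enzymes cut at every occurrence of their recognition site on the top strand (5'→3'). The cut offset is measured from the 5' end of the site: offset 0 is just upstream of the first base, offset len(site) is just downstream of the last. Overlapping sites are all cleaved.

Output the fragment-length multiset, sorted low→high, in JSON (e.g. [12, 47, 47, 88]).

[5,6,6,7,7,8,9,9,10,10,11,11,11,12,13,14,15,16,17,21,21]

Site scan:
  AzqIV (GACAGGTG, off=4): starts [89, 140, 186, 195, 203] → cuts [93, 144, 190, 199, 207]
  UxaVI (AATTTT, off=5): starts [32, 57, 123, 133, 213] → cuts [37, 62, 128, 138, 218]
  JekIX (GTAGTCC, off=7): starts [79, 115] → cuts [86, 122]
  SqiVI (ACCACGTA, off=8): starts [12, 24, 40, 221, 230] → cuts [20, 32, 48, 229, 238]
  KluI (CTACGA, off=3): starts [66, 103, 151, 172] → cuts [69, 106, 154, 175]

All cut coordinates (distinct, sorted): [20, 32, 37, 48, 62, 69, 86, 93, 106, 122, 128, 138, 144, 154, 175, 190, 199, 207, 218, 229, 238]

Fragments:
  20→32: 12 bp
  32→37: 5 bp
  37→48: 11 bp
  48→62: 14 bp
  62→69: 7 bp
  69→86: 17 bp
  86→93: 7 bp
  93→106: 13 bp
  106→122: 16 bp
  122→128: 6 bp
  128→138: 10 bp
  138→144: 6 bp
  144→154: 10 bp
  154→175: 21 bp
  175→190: 15 bp
  190→199: 9 bp
  199→207: 8 bp
  207→218: 11 bp
  218→229: 11 bp
  229→238: 9 bp
  238→20 (wrap): 239-238+20 = 21 bp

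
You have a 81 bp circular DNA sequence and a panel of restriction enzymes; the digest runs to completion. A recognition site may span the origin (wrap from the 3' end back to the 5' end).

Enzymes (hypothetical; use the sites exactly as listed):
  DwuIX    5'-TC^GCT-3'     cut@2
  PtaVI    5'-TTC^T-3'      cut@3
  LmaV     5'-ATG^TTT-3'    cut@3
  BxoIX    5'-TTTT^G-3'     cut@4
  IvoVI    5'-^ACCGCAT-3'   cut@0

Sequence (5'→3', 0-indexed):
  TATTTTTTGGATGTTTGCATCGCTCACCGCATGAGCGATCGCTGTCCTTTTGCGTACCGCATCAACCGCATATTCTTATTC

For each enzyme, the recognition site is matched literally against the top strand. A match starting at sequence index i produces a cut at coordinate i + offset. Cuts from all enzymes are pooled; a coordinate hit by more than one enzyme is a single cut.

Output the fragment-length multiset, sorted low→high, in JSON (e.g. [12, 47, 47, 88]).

Site scan:
  DwuIX (TCGCT, off=2): starts [19, 38] → cuts [21, 40]
  PtaVI (TTCT, off=3): starts [72, 78] → cuts [0, 75]
  LmaV (ATGTTT, off=3): starts [10] → cuts [13]
  BxoIX (TTTTG, off=4): starts [4, 47] → cuts [8, 51]
  IvoVI (ACCGCAT, off=0): starts [25, 55, 64] → cuts [25, 55, 64]

All cut coordinates (distinct, sorted): [0, 8, 13, 21, 25, 40, 51, 55, 64, 75]

Fragments:
  0→8: 8 bp
  8→13: 5 bp
  13→21: 8 bp
  21→25: 4 bp
  25→40: 15 bp
  40→51: 11 bp
  51→55: 4 bp
  55→64: 9 bp
  64→75: 11 bp
  75→0 (wrap): 81-75+0 = 6 bp

[4,4,5,6,8,8,9,11,11,15]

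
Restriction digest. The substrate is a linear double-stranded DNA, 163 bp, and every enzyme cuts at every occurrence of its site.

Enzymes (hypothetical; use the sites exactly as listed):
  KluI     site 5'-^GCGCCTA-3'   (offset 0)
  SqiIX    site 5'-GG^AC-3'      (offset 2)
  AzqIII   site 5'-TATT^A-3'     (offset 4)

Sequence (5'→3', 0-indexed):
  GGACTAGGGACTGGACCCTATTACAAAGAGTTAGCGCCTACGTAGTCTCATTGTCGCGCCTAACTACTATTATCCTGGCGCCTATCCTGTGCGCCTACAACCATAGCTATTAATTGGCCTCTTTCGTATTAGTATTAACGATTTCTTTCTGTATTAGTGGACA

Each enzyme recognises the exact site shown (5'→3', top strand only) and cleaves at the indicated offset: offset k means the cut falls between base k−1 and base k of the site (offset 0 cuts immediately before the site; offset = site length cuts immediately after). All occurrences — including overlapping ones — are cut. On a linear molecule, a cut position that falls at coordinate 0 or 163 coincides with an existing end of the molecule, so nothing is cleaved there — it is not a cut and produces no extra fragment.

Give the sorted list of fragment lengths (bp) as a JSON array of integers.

[2,3,5,5,6,6,7,8,11,13,16,19,19,21,22]

Per-enzyme occurrences:
  KluI GCGCCTA/0: at [33, 55, 77, 90] ⇒ [33, 55, 77, 90]
  SqiIX GGAC/2: at [0, 7, 12, 158] ⇒ [2, 9, 14, 160]
  AzqIII TATTA/4: at [18, 67, 107, 126, 132, 151] ⇒ [22, 71, 111, 130, 136, 155]

All cut coordinates (distinct, sorted): [2, 9, 14, 22, 33, 55, 71, 77, 90, 111, 130, 136, 155, 160]

Fragment lengths:
  [0,2): 2 bp
  [2,9): 7 bp
  [9,14): 5 bp
  [14,22): 8 bp
  [22,33): 11 bp
  [33,55): 22 bp
  [55,71): 16 bp
  [71,77): 6 bp
  [77,90): 13 bp
  [90,111): 21 bp
  [111,130): 19 bp
  [130,136): 6 bp
  [136,155): 19 bp
  [155,160): 5 bp
  [160,163): 3 bp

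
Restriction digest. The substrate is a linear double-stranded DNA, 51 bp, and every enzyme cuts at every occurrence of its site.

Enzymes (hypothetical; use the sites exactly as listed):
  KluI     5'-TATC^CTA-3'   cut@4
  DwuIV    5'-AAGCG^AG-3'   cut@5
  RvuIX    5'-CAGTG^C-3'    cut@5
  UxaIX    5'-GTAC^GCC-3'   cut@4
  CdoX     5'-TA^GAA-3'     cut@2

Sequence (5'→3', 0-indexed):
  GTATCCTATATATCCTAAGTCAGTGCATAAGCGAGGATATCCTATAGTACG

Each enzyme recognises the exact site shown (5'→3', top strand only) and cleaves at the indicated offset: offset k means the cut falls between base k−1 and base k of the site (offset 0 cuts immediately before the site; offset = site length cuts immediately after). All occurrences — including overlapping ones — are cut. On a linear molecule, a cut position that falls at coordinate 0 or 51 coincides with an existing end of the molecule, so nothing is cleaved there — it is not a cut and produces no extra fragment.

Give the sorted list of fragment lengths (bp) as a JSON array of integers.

[5,8,8,9,10,11]

Per-enzyme occurrences:
  KluI (TATCCTA, off=4): starts [1, 10, 37] → cuts [5, 14, 41]
  DwuIV (AAGCGAG, off=5): starts [28] → cuts [33]
  RvuIX (CAGTGC, off=5): starts [20] → cuts [25]
  UxaIX (GTACGCC, off=4): no sites
  CdoX (TAGAA, off=2): no sites

Pooled cuts: [5, 14, 25, 33, 41]

Fragments:
  [0,5): 5 bp
  [5,14): 9 bp
  [14,25): 11 bp
  [25,33): 8 bp
  [33,41): 8 bp
  [41,51): 10 bp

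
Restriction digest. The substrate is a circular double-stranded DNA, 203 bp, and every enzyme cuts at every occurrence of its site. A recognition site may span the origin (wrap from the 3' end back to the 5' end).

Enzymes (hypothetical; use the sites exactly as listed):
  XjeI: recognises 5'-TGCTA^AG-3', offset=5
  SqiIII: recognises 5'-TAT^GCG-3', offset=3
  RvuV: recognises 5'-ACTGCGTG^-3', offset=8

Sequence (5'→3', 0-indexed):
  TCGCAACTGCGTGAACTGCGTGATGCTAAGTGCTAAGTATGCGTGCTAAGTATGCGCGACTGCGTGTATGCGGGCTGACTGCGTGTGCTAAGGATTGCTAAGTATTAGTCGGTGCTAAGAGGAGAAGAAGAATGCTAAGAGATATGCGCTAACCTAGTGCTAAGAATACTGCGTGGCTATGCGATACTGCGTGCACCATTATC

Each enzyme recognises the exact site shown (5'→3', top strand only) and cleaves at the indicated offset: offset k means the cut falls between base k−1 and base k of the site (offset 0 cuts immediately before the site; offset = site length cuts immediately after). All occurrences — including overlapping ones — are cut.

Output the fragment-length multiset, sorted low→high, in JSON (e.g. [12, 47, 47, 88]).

[3,5,5,5,5,6,7,8,8,9,10,13,13,13,16,17,17,20,23]

Site scan:
  XjeI (TGCTAAG, off=5): starts [23, 30, 43, 85, 95, 112, 132, 157] → cuts [28, 35, 48, 90, 100, 117, 137, 162]
  SqiIII (TATGCG, off=3): starts [37, 50, 66, 142, 177] → cuts [40, 53, 69, 145, 180]
  RvuV (ACTGCGTG, off=8): starts [5, 14, 58, 77, 167, 185] → cuts [13, 22, 66, 85, 175, 193]

Pooled cuts: [13, 22, 28, 35, 40, 48, 53, 66, 69, 85, 90, 100, 117, 137, 145, 162, 175, 180, 193]

Fragments:
  13→22: 9 bp
  22→28: 6 bp
  28→35: 7 bp
  35→40: 5 bp
  40→48: 8 bp
  48→53: 5 bp
  53→66: 13 bp
  66→69: 3 bp
  69→85: 16 bp
  85→90: 5 bp
  90→100: 10 bp
  100→117: 17 bp
  117→137: 20 bp
  137→145: 8 bp
  145→162: 17 bp
  162→175: 13 bp
  175→180: 5 bp
  180→193: 13 bp
  193→13 (wrap): 203-193+13 = 23 bp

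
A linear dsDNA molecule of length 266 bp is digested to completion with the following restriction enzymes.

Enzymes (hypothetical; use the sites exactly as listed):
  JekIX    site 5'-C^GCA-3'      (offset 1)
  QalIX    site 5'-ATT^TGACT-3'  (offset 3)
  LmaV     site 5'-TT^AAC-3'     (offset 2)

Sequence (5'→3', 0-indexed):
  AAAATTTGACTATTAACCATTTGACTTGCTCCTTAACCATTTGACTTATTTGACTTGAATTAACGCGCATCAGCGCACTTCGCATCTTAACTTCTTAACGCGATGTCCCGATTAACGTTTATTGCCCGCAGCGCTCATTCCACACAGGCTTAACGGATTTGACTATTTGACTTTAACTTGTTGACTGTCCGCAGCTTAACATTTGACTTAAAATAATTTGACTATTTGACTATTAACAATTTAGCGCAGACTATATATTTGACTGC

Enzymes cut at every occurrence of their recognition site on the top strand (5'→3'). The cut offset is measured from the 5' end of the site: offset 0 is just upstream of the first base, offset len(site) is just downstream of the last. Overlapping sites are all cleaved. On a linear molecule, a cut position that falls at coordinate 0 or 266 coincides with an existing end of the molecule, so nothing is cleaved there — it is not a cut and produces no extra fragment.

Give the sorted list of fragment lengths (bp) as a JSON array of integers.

Scan for sites:
  JekIX (CGCA, off=1): starts [65, 73, 80, 126, 189, 244] → cuts [66, 74, 81, 127, 190, 245]
  QalIX (ATTTGACT, off=3): starts [3, 18, 38, 47, 156, 164, 200, 215, 223, 256] → cuts [6, 21, 41, 50, 159, 167, 203, 218, 226, 259]
  LmaV (TTAAC, off=2): starts [12, 32, 59, 86, 94, 111, 149, 172, 195, 232] → cuts [14, 34, 61, 88, 96, 113, 151, 174, 197, 234]

Pooled cuts: [6, 14, 21, 34, 41, 50, 61, 66, 74, 81, 88, 96, 113, 127, 151, 159, 167, 174, 190, 197, 203, 218, 226, 234, 245, 259]

Fragment lengths:
  [0,6): 6 bp
  [6,14): 8 bp
  [14,21): 7 bp
  [21,34): 13 bp
  [34,41): 7 bp
  [41,50): 9 bp
  [50,61): 11 bp
  [61,66): 5 bp
  [66,74): 8 bp
  [74,81): 7 bp
  [81,88): 7 bp
  [88,96): 8 bp
  [96,113): 17 bp
  [113,127): 14 bp
  [127,151): 24 bp
  [151,159): 8 bp
  [159,167): 8 bp
  [167,174): 7 bp
  [174,190): 16 bp
  [190,197): 7 bp
  [197,203): 6 bp
  [203,218): 15 bp
  [218,226): 8 bp
  [226,234): 8 bp
  [234,245): 11 bp
  [245,259): 14 bp
  [259,266): 7 bp

[5,6,6,7,7,7,7,7,7,7,8,8,8,8,8,8,8,9,11,11,13,14,14,15,16,17,24]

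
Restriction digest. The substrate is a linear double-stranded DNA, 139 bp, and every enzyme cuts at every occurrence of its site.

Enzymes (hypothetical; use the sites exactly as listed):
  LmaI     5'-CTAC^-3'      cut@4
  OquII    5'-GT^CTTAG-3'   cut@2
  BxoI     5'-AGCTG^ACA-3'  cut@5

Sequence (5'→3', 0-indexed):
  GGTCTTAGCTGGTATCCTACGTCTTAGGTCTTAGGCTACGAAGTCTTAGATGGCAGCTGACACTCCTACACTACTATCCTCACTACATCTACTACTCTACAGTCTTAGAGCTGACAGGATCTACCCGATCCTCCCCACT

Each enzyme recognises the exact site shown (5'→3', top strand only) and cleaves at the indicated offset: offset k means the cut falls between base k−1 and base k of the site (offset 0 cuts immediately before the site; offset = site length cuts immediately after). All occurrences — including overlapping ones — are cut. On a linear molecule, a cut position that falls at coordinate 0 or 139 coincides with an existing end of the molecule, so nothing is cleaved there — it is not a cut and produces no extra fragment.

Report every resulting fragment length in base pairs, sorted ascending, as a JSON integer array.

[2,3,3,3,5,5,5,6,7,10,10,10,11,12,15,15,17]

Scan for sites:
  LmaI CTAC/4: at [16, 35, 65, 70, 82, 88, 91, 96, 120] ⇒ [20, 39, 69, 74, 86, 92, 95, 100, 124]
  OquII GTCTTAG/2: at [1, 20, 27, 42, 101] ⇒ [3, 22, 29, 44, 103]
  BxoI AGCTGACA/5: at [54, 108] ⇒ [59, 113]

Pooled cuts: [3, 20, 22, 29, 39, 44, 59, 69, 74, 86, 92, 95, 100, 103, 113, 124]

Fragments:
  [0,3): 3 bp
  [3,20): 17 bp
  [20,22): 2 bp
  [22,29): 7 bp
  [29,39): 10 bp
  [39,44): 5 bp
  [44,59): 15 bp
  [59,69): 10 bp
  [69,74): 5 bp
  [74,86): 12 bp
  [86,92): 6 bp
  [92,95): 3 bp
  [95,100): 5 bp
  [100,103): 3 bp
  [103,113): 10 bp
  [113,124): 11 bp
  [124,139): 15 bp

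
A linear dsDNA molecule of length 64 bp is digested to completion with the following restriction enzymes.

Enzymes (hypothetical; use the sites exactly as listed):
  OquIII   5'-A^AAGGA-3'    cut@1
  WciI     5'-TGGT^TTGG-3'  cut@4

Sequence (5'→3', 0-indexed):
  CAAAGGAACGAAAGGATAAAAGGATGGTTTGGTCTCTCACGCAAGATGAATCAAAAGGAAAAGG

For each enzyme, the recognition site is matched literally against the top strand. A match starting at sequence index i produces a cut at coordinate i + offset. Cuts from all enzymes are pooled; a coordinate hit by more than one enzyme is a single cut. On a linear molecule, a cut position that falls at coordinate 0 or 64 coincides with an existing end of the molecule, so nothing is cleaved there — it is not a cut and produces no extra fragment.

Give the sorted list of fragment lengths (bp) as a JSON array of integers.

[2,8,9,9,10,26]

Site scan:
  OquIII (AAAGGA, off=1): starts [1, 10, 18, 53] → cuts [2, 11, 19, 54]
  WciI (TGGTTTGG, off=4): starts [24] → cuts [28]

Pooled cuts: [2, 11, 19, 28, 54]

Fragment lengths:
  [0,2): 2 bp
  [2,11): 9 bp
  [11,19): 8 bp
  [19,28): 9 bp
  [28,54): 26 bp
  [54,64): 10 bp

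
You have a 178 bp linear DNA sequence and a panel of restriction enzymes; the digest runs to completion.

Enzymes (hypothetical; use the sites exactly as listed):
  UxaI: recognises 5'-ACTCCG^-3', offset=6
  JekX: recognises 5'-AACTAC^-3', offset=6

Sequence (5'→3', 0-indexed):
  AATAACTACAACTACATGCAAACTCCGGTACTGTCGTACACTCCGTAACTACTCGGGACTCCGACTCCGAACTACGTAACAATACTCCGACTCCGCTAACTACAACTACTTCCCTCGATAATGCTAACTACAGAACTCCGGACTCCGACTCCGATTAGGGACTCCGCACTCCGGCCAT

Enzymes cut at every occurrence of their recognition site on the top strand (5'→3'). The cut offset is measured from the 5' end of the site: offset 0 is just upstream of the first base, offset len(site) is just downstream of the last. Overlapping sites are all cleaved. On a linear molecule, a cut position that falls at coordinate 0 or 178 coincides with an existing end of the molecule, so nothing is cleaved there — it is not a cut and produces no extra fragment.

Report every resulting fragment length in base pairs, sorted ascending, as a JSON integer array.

Per-enzyme occurrences:
  UxaI (ACTCCG, off=6): starts [21, 39, 57, 63, 83, 89, 134, 141, 147, 160, 167] → cuts [27, 45, 63, 69, 89, 95, 140, 147, 153, 166, 173]
  JekX (AACTAC, off=6): starts [3, 9, 46, 69, 97, 103, 125] → cuts [9, 15, 52, 75, 103, 109, 131]

All cut coordinates (distinct, sorted): [9, 15, 27, 45, 52, 63, 69, 75, 89, 95, 103, 109, 131, 140, 147, 153, 166, 173]

Fragments:
  [0,9): 9 bp
  [9,15): 6 bp
  [15,27): 12 bp
  [27,45): 18 bp
  [45,52): 7 bp
  [52,63): 11 bp
  [63,69): 6 bp
  [69,75): 6 bp
  [75,89): 14 bp
  [89,95): 6 bp
  [95,103): 8 bp
  [103,109): 6 bp
  [109,131): 22 bp
  [131,140): 9 bp
  [140,147): 7 bp
  [147,153): 6 bp
  [153,166): 13 bp
  [166,173): 7 bp
  [173,178): 5 bp

[5,6,6,6,6,6,6,7,7,7,8,9,9,11,12,13,14,18,22]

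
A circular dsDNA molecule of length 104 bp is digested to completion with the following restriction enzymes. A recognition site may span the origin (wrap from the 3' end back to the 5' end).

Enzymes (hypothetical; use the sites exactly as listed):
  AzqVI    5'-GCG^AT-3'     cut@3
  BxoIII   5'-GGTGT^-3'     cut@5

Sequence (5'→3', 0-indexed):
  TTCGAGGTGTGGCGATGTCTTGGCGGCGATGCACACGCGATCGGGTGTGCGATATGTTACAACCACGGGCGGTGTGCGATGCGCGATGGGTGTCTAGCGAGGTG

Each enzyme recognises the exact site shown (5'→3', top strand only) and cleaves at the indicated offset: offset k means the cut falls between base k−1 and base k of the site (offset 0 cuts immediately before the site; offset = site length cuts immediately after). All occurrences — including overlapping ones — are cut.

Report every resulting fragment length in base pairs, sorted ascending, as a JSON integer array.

[3,3,4,7,8,9,9,11,12,14,24]

Site scan:
  AzqVI (GCGAT, off=3): starts [11, 25, 36, 48, 75, 82] → cuts [14, 28, 39, 51, 78, 85]
  BxoIII (GGTGT, off=5): starts [5, 43, 70, 88, 100] → cuts [1, 10, 48, 75, 93]

Pooled cuts: [1, 10, 14, 28, 39, 48, 51, 75, 78, 85, 93]

Fragment lengths:
  1→10: 9 bp
  10→14: 4 bp
  14→28: 14 bp
  28→39: 11 bp
  39→48: 9 bp
  48→51: 3 bp
  51→75: 24 bp
  75→78: 3 bp
  78→85: 7 bp
  85→93: 8 bp
  93→1 (wrap): 104-93+1 = 12 bp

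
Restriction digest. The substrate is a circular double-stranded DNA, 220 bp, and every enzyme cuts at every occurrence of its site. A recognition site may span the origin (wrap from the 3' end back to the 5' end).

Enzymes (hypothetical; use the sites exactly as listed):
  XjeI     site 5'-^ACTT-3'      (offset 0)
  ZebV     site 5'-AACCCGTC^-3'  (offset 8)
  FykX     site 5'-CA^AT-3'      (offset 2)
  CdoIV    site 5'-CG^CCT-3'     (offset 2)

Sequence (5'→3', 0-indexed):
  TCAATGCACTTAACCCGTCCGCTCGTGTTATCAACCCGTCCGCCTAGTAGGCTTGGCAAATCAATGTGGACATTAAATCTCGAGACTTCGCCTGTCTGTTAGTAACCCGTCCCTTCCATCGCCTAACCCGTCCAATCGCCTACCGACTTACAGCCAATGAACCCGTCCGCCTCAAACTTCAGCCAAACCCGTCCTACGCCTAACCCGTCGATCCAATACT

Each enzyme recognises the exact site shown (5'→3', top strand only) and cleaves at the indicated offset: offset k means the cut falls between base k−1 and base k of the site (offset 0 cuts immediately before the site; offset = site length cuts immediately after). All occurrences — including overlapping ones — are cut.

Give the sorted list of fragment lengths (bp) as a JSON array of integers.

Per-enzyme occurrences:
  XjeI (ACTT, off=0): starts [7, 84, 145, 175, 217] → cuts [7, 84, 145, 175, 217]
  ZebV (AACCCGTC, off=8): starts [11, 32, 103, 124, 159, 185, 201] → cuts [19, 40, 111, 132, 167, 193, 209]
  FykX (CAAT, off=2): starts [1, 61, 132, 154, 213] → cuts [3, 63, 134, 156, 215]
  CdoIV (CGCCT, off=2): starts [40, 88, 119, 136, 167, 196] → cuts [42, 90, 121, 138, 169, 198]

Pooled cuts: [3, 7, 19, 40, 42, 63, 84, 90, 111, 121, 132, 134, 138, 145, 156, 167, 169, 175, 193, 198, 209, 215, 217]

Fragments:
  3→7: 4 bp
  7→19: 12 bp
  19→40: 21 bp
  40→42: 2 bp
  42→63: 21 bp
  63→84: 21 bp
  84→90: 6 bp
  90→111: 21 bp
  111→121: 10 bp
  121→132: 11 bp
  132→134: 2 bp
  134→138: 4 bp
  138→145: 7 bp
  145→156: 11 bp
  156→167: 11 bp
  167→169: 2 bp
  169→175: 6 bp
  175→193: 18 bp
  193→198: 5 bp
  198→209: 11 bp
  209→215: 6 bp
  215→217: 2 bp
  217→3 (wrap): 220-217+3 = 6 bp

[2,2,2,2,4,4,5,6,6,6,6,7,10,11,11,11,11,12,18,21,21,21,21]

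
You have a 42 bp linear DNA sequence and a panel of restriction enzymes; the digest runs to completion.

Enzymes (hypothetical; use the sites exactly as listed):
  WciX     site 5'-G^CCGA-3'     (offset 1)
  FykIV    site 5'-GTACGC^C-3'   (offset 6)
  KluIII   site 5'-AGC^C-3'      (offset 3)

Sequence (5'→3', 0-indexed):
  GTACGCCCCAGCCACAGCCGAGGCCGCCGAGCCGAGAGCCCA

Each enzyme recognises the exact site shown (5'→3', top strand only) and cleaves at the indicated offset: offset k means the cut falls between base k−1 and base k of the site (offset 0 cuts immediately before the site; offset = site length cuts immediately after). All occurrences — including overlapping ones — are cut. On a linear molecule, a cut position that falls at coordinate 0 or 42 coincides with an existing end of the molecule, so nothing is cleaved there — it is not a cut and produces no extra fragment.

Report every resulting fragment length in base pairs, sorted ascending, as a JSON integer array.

[1,1,3,5,5,6,6,7,8]

Per-enzyme occurrences:
  WciX (GCCGA, off=1): starts [16, 25, 30] → cuts [17, 26, 31]
  FykIV (GTACGCC, off=6): starts [0] → cuts [6]
  KluIII (AGCC, off=3): starts [9, 15, 29, 36] → cuts [12, 18, 32, 39]

All cut coordinates (distinct, sorted): [6, 12, 17, 18, 26, 31, 32, 39]

Fragment lengths:
  [0,6): 6 bp
  [6,12): 6 bp
  [12,17): 5 bp
  [17,18): 1 bp
  [18,26): 8 bp
  [26,31): 5 bp
  [31,32): 1 bp
  [32,39): 7 bp
  [39,42): 3 bp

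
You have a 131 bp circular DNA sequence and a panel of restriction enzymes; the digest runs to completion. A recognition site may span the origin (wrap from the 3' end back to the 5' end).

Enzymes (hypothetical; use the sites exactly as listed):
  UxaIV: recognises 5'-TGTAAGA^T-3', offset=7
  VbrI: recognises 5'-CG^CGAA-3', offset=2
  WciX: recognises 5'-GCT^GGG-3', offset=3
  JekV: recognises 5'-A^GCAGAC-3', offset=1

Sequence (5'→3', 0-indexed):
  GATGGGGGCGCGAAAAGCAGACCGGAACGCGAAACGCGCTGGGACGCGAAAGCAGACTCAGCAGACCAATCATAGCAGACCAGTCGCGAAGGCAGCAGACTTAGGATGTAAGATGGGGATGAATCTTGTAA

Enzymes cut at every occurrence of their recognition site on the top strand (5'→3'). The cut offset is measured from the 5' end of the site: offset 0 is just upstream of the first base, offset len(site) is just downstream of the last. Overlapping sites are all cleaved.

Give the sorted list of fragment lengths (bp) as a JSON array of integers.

[5,6,6,8,8,9,11,12,13,14,19,20]

Site scan:
  UxaIV (TGTAAGAT, off=7): starts [106, 126] → cuts [2, 113]
  VbrI (CGCGAA, off=2): starts [8, 27, 44, 84] → cuts [10, 29, 46, 86]
  WciX (GCTGGG, off=3): starts [37] → cuts [40]
  JekV (AGCAGAC, off=1): starts [15, 50, 59, 73, 93] → cuts [16, 51, 60, 74, 94]

Pooled cuts: [2, 10, 16, 29, 40, 46, 51, 60, 74, 86, 94, 113]

Fragments:
  2→10: 8 bp
  10→16: 6 bp
  16→29: 13 bp
  29→40: 11 bp
  40→46: 6 bp
  46→51: 5 bp
  51→60: 9 bp
  60→74: 14 bp
  74→86: 12 bp
  86→94: 8 bp
  94→113: 19 bp
  113→2 (wrap): 131-113+2 = 20 bp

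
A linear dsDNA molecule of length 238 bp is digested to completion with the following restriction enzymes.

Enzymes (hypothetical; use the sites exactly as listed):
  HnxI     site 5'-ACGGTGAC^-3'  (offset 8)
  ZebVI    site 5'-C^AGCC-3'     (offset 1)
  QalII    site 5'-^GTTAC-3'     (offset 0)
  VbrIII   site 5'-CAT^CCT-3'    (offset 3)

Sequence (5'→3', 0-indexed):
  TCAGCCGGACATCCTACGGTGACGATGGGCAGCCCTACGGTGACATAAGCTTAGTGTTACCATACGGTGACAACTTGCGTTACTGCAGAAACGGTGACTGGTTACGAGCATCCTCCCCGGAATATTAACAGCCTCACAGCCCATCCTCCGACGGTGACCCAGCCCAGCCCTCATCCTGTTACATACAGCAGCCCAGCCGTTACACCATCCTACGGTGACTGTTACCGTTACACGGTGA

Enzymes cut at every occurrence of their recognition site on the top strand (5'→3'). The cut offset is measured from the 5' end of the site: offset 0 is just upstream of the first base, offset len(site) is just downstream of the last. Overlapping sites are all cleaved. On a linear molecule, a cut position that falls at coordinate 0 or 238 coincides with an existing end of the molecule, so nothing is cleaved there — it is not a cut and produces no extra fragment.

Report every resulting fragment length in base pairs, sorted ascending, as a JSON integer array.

Per-enzyme occurrences:
  HnxI (ACGGTGAC, off=8): starts [15, 36, 63, 90, 150, 211] → cuts [23, 44, 71, 98, 158, 219]
  ZebVI (CAGCC, off=1): starts [1, 29, 128, 136, 159, 164, 188, 193] → cuts [2, 30, 129, 137, 160, 165, 189, 194]
  QalII (GTTAC, off=0): starts [55, 78, 100, 177, 198, 220, 226] → cuts [55, 78, 100, 177, 198, 220, 226]
  VbrIII (CATCCT, off=3): starts [9, 108, 141, 171, 205] → cuts [12, 111, 144, 174, 208]

All cut coordinates (distinct, sorted): [2, 12, 23, 30, 44, 55, 71, 78, 98, 100, 111, 129, 137, 144, 158, 160, 165, 174, 177, 189, 194, 198, 208, 219, 220, 226]

Fragments:
  [0,2): 2 bp
  [2,12): 10 bp
  [12,23): 11 bp
  [23,30): 7 bp
  [30,44): 14 bp
  [44,55): 11 bp
  [55,71): 16 bp
  [71,78): 7 bp
  [78,98): 20 bp
  [98,100): 2 bp
  [100,111): 11 bp
  [111,129): 18 bp
  [129,137): 8 bp
  [137,144): 7 bp
  [144,158): 14 bp
  [158,160): 2 bp
  [160,165): 5 bp
  [165,174): 9 bp
  [174,177): 3 bp
  [177,189): 12 bp
  [189,194): 5 bp
  [194,198): 4 bp
  [198,208): 10 bp
  [208,219): 11 bp
  [219,220): 1 bp
  [220,226): 6 bp
  [226,238): 12 bp

[1,2,2,2,3,4,5,5,6,7,7,7,8,9,10,10,11,11,11,11,12,12,14,14,16,18,20]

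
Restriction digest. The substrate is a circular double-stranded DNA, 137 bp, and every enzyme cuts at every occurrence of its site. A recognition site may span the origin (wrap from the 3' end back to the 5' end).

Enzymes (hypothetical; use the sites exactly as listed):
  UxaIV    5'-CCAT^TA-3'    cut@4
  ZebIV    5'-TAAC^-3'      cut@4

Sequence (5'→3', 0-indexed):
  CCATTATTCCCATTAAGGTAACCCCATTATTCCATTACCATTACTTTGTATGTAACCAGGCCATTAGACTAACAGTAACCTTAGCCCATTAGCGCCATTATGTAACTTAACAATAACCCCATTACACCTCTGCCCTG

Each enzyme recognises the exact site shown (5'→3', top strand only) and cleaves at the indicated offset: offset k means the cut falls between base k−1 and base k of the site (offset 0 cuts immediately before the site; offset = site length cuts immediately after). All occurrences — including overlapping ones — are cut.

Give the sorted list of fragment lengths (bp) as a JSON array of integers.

[5,5,5,6,6,6,8,8,8,9,9,9,9,10,15,19]

Site scan:
  UxaIV CCATTA/4: at [0, 9, 23, 31, 37, 60, 85, 94, 118] ⇒ [4, 13, 27, 35, 41, 64, 89, 98, 122]
  ZebIV TAAC/4: at [18, 52, 69, 75, 102, 107, 113] ⇒ [22, 56, 73, 79, 106, 111, 117]

All cut coordinates (distinct, sorted): [4, 13, 22, 27, 35, 41, 56, 64, 73, 79, 89, 98, 106, 111, 117, 122]

Fragment lengths:
  4→13: 9 bp
  13→22: 9 bp
  22→27: 5 bp
  27→35: 8 bp
  35→41: 6 bp
  41→56: 15 bp
  56→64: 8 bp
  64→73: 9 bp
  73→79: 6 bp
  79→89: 10 bp
  89→98: 9 bp
  98→106: 8 bp
  106→111: 5 bp
  111→117: 6 bp
  117→122: 5 bp
  122→4 (wrap): 137-122+4 = 19 bp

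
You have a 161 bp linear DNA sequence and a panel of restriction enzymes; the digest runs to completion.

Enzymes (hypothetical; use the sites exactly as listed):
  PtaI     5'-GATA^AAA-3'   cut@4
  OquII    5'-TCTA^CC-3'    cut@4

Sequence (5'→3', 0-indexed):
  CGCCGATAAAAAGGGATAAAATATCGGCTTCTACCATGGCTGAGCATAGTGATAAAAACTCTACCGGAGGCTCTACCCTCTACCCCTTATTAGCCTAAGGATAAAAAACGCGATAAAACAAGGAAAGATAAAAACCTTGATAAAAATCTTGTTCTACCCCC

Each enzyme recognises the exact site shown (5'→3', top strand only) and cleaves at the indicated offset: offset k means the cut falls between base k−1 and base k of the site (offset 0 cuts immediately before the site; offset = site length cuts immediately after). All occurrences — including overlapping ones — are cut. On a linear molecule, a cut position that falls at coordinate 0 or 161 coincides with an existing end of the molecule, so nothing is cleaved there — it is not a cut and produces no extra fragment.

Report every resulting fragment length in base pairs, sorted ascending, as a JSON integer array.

Site scan:
  PtaI (GATAAAA, off=4): starts [4, 14, 50, 99, 111, 126, 138] → cuts [8, 18, 54, 103, 115, 130, 142]
  OquII (TCTACC, off=4): starts [29, 59, 71, 78, 152] → cuts [33, 63, 75, 82, 156]

All cut coordinates (distinct, sorted): [8, 18, 33, 54, 63, 75, 82, 103, 115, 130, 142, 156]

Fragments:
  [0,8): 8 bp
  [8,18): 10 bp
  [18,33): 15 bp
  [33,54): 21 bp
  [54,63): 9 bp
  [63,75): 12 bp
  [75,82): 7 bp
  [82,103): 21 bp
  [103,115): 12 bp
  [115,130): 15 bp
  [130,142): 12 bp
  [142,156): 14 bp
  [156,161): 5 bp

[5,7,8,9,10,12,12,12,14,15,15,21,21]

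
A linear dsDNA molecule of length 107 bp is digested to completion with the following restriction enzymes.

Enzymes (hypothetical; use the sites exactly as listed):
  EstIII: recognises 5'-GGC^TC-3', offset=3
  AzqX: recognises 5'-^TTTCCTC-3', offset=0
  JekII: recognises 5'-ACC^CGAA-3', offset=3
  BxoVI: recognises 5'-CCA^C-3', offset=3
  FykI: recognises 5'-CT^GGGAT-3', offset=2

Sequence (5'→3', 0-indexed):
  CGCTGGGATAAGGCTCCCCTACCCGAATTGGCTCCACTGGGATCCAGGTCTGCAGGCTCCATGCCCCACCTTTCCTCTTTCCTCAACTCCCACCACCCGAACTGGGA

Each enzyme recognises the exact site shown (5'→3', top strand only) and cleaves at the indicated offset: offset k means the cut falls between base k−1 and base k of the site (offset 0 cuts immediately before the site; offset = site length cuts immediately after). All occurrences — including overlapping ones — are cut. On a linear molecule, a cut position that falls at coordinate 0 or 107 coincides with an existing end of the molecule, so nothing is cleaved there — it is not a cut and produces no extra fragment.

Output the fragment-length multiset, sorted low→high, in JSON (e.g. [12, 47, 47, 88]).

[2,2,2,3,4,4,7,9,9,10,10,11,15,19]

Per-enzyme occurrences:
  EstIII (GGCTC, off=3): starts [11, 29, 54] → cuts [14, 32, 57]
  AzqX (TTTCCTC, off=0): starts [70, 77] → cuts [70, 77]
  JekII (ACCCGAA, off=3): starts [20, 94] → cuts [23, 97]
  BxoVI (CCAC, off=3): starts [33, 65, 89, 92] → cuts [36, 68, 92, 95]
  FykI (CTGGGAT, off=2): starts [2, 36] → cuts [4, 38]

Pooled cuts: [4, 14, 23, 32, 36, 38, 57, 68, 70, 77, 92, 95, 97]

Fragments:
  [0,4): 4 bp
  [4,14): 10 bp
  [14,23): 9 bp
  [23,32): 9 bp
  [32,36): 4 bp
  [36,38): 2 bp
  [38,57): 19 bp
  [57,68): 11 bp
  [68,70): 2 bp
  [70,77): 7 bp
  [77,92): 15 bp
  [92,95): 3 bp
  [95,97): 2 bp
  [97,107): 10 bp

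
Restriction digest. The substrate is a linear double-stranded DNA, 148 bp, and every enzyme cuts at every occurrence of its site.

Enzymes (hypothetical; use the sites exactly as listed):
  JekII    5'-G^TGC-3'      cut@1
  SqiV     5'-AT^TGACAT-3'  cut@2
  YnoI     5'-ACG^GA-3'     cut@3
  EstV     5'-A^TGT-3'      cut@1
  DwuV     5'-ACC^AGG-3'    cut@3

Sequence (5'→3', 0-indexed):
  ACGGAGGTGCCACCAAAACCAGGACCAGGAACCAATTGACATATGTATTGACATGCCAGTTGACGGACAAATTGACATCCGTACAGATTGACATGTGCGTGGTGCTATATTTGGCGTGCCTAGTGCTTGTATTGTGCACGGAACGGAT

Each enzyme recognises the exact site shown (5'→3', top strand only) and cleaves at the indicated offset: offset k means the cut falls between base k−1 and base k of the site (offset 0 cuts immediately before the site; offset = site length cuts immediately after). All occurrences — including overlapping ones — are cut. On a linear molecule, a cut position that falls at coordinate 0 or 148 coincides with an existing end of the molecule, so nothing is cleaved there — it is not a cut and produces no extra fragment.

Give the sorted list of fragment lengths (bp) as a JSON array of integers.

[2,3,3,4,5,5,5,6,6,7,7,7,7,10,11,13,14,16,17]

Scan for sites:
  JekII (GTGC, off=1): starts [6, 94, 101, 115, 122, 133] → cuts [7, 95, 102, 116, 123, 134]
  SqiV (ATTGACAT, off=2): starts [34, 46, 70, 86] → cuts [36, 48, 72, 88]
  YnoI (ACGGA, off=3): starts [0, 62, 137, 142] → cuts [3, 65, 140, 145]
  EstV (ATGT, off=1): starts [42, 92] → cuts [43, 93]
  DwuV (ACCAGG, off=3): starts [17, 23] → cuts [20, 26]

All cut coordinates (distinct, sorted): [3, 7, 20, 26, 36, 43, 48, 65, 72, 88, 93, 95, 102, 116, 123, 134, 140, 145]

Fragment lengths:
  [0,3): 3 bp
  [3,7): 4 bp
  [7,20): 13 bp
  [20,26): 6 bp
  [26,36): 10 bp
  [36,43): 7 bp
  [43,48): 5 bp
  [48,65): 17 bp
  [65,72): 7 bp
  [72,88): 16 bp
  [88,93): 5 bp
  [93,95): 2 bp
  [95,102): 7 bp
  [102,116): 14 bp
  [116,123): 7 bp
  [123,134): 11 bp
  [134,140): 6 bp
  [140,145): 5 bp
  [145,148): 3 bp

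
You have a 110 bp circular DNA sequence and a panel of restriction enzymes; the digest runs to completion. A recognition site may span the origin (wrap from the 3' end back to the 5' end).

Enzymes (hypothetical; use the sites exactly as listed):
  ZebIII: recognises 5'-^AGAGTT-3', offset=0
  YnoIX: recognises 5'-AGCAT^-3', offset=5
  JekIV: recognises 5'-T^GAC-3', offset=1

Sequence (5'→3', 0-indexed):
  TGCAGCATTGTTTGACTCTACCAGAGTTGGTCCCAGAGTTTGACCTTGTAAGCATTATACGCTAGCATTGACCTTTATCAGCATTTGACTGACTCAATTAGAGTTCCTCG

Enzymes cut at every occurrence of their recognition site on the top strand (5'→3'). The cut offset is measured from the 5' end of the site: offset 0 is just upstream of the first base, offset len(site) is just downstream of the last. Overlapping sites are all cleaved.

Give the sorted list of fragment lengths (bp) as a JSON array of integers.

Per-enzyme occurrences:
  ZebIII AGAGTT/0: at [22, 34, 99] ⇒ [22, 34, 99]
  YnoIX AGCAT/5: at [3, 50, 63, 79] ⇒ [8, 55, 68, 84]
  JekIV TGAC/1: at [12, 40, 68, 85, 89] ⇒ [13, 41, 69, 86, 90]

All cut coordinates (distinct, sorted): [8, 13, 22, 34, 41, 55, 68, 69, 84, 86, 90, 99]

Fragment lengths:
  8→13: 5 bp
  13→22: 9 bp
  22→34: 12 bp
  34→41: 7 bp
  41→55: 14 bp
  55→68: 13 bp
  68→69: 1 bp
  69→84: 15 bp
  84→86: 2 bp
  86→90: 4 bp
  90→99: 9 bp
  99→8 (wrap): 110-99+8 = 19 bp

[1,2,4,5,7,9,9,12,13,14,15,19]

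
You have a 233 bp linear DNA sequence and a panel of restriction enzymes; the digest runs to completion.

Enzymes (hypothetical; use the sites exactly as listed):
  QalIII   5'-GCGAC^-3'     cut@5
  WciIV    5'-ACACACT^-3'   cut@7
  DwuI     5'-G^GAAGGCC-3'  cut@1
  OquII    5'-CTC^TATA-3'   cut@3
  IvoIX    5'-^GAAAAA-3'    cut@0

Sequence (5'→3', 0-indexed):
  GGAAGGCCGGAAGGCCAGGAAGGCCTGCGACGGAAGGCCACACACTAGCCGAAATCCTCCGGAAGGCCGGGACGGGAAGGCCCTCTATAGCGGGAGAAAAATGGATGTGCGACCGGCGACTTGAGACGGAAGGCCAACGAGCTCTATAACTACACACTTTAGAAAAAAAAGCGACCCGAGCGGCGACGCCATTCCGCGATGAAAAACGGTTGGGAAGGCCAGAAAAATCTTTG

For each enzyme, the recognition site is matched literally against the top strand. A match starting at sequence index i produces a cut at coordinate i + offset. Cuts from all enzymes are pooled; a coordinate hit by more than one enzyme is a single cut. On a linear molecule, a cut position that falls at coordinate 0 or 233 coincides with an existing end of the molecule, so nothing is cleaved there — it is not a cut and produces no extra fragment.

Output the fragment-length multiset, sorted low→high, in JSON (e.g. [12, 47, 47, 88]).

Per-enzyme occurrences:
  QalIII GCGAC/5: at [26, 108, 115, 170, 182] ⇒ [31, 113, 120, 175, 187]
  WciIV ACACACT/7: at [39, 151] ⇒ [46, 158]
  DwuI GGAAGGCC/1: at [0, 8, 17, 31, 60, 74, 127, 212] ⇒ [1, 9, 18, 32, 61, 75, 128, 213]
  OquII CTCTATA/3: at [82, 141] ⇒ [85, 144]
  IvoIX GAAAAA/0: at [95, 161, 200, 221] ⇒ [95, 161, 200, 221]

Pooled cuts: [1, 9, 18, 31, 32, 46, 61, 75, 85, 95, 113, 120, 128, 144, 158, 161, 175, 187, 200, 213, 221]

Fragment lengths:
  [0,1): 1 bp
  [1,9): 8 bp
  [9,18): 9 bp
  [18,31): 13 bp
  [31,32): 1 bp
  [32,46): 14 bp
  [46,61): 15 bp
  [61,75): 14 bp
  [75,85): 10 bp
  [85,95): 10 bp
  [95,113): 18 bp
  [113,120): 7 bp
  [120,128): 8 bp
  [128,144): 16 bp
  [144,158): 14 bp
  [158,161): 3 bp
  [161,175): 14 bp
  [175,187): 12 bp
  [187,200): 13 bp
  [200,213): 13 bp
  [213,221): 8 bp
  [221,233): 12 bp

[1,1,3,7,8,8,8,9,10,10,12,12,13,13,13,14,14,14,14,15,16,18]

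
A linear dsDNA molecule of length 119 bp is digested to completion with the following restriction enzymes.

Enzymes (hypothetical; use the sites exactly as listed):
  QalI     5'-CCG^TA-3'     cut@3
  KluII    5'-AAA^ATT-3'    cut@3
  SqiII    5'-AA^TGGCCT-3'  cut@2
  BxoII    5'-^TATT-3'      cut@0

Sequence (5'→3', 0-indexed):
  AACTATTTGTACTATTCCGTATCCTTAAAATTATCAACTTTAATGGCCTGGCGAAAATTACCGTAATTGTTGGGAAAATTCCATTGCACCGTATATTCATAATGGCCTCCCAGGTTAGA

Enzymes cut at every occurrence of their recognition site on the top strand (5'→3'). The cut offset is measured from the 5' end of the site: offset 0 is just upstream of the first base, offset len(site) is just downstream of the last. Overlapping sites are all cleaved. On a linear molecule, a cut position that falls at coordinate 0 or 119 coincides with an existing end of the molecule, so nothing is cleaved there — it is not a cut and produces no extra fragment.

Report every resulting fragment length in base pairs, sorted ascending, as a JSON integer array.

Scan for sites:
  QalI (CCGTA, off=3): starts [16, 60, 88] → cuts [19, 63, 91]
  KluII (AAAATT, off=3): starts [26, 53, 74] → cuts [29, 56, 77]
  SqiII (AATGGCCT, off=2): starts [41, 100] → cuts [43, 102]
  BxoII (TATT, off=0): starts [3, 12, 93] → cuts [3, 12, 93]

Pooled cuts: [3, 12, 19, 29, 43, 56, 63, 77, 91, 93, 102]

Fragments:
  [0,3): 3 bp
  [3,12): 9 bp
  [12,19): 7 bp
  [19,29): 10 bp
  [29,43): 14 bp
  [43,56): 13 bp
  [56,63): 7 bp
  [63,77): 14 bp
  [77,91): 14 bp
  [91,93): 2 bp
  [93,102): 9 bp
  [102,119): 17 bp

[2,3,7,7,9,9,10,13,14,14,14,17]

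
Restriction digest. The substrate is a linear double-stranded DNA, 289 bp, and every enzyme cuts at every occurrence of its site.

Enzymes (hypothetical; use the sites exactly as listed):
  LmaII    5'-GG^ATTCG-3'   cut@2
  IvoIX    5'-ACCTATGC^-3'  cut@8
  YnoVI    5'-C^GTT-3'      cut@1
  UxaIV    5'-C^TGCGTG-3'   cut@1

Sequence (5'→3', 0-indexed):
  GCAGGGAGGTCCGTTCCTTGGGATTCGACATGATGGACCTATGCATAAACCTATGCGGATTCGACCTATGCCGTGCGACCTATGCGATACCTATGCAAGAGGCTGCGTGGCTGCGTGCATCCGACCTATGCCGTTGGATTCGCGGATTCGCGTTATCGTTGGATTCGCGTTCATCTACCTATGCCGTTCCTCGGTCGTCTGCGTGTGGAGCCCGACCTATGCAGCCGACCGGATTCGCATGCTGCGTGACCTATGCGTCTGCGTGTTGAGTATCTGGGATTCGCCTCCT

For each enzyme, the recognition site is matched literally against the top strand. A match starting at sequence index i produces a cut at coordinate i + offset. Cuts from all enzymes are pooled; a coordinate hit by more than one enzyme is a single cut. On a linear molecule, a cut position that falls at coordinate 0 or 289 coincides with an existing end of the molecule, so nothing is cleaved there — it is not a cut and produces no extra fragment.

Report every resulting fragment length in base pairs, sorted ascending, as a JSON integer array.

[1,1,2,3,5,5,6,6,6,7,8,8,10,10,10,11,11,12,12,13,14,14,14,16,19,20,22,23]

Per-enzyme occurrences:
  LmaII GGATTCG/2: at [20, 56, 135, 143, 160, 230, 276] ⇒ [22, 58, 137, 145, 162, 232, 278]
  IvoIX ACCTATGC/8: at [36, 48, 63, 77, 88, 123, 176, 214, 248] ⇒ [44, 56, 71, 85, 96, 131, 184, 222, 256]
  YnoVI CGTT/1: at [11, 131, 150, 156, 167, 184] ⇒ [12, 132, 151, 157, 168, 185]
  UxaIV CTGCGTG/1: at [102, 110, 198, 241, 258] ⇒ [103, 111, 199, 242, 259]

Pooled cuts: [12, 22, 44, 56, 58, 71, 85, 96, 103, 111, 131, 132, 137, 145, 151, 157, 162, 168, 184, 185, 199, 222, 232, 242, 256, 259, 278]

Fragments:
  [0,12): 12 bp
  [12,22): 10 bp
  [22,44): 22 bp
  [44,56): 12 bp
  [56,58): 2 bp
  [58,71): 13 bp
  [71,85): 14 bp
  [85,96): 11 bp
  [96,103): 7 bp
  [103,111): 8 bp
  [111,131): 20 bp
  [131,132): 1 bp
  [132,137): 5 bp
  [137,145): 8 bp
  [145,151): 6 bp
  [151,157): 6 bp
  [157,162): 5 bp
  [162,168): 6 bp
  [168,184): 16 bp
  [184,185): 1 bp
  [185,199): 14 bp
  [199,222): 23 bp
  [222,232): 10 bp
  [232,242): 10 bp
  [242,256): 14 bp
  [256,259): 3 bp
  [259,278): 19 bp
  [278,289): 11 bp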